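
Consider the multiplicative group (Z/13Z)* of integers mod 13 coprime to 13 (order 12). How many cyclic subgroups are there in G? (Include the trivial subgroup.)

6

A cyclic subgroup of order d is generated by each of its φ(d) elements of order d, so the cyclic subgroups of order d number (#elements of order d)/φ(d).
Cyclic subgroups by order — order 1: 1; order 2: 1; order 3: 1; order 4: 1; order 6: 1; order 12: 1.
Total: 6.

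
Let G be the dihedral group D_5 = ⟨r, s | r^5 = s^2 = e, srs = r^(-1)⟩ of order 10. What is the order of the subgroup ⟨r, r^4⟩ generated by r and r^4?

|⟨r⟩| = 5 and |⟨r^4⟩| = 5, so |H| is a multiple of lcm(5, 5) = 5 and divides |G| = 10.
Closing under the operation: H = {e, r, r^2, r^3, r^4}, so |H| = 5.

5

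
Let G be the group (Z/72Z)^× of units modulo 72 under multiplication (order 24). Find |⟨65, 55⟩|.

|⟨65⟩| = 6 and |⟨55⟩| = 2, so |H| is a multiple of lcm(6, 2) = 6 and divides |G| = 24.
Closing under the operation: H = {1, 7, 17, 23, 25, 31, 41, 47, 49, 55, 65, 71}, so |H| = 12.

12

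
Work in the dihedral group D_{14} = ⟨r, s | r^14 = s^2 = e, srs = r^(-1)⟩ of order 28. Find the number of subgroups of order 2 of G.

|G| = 28 and 2 | 28, so subgroups of order 2 are possible by Lagrange.
The subgroups of order 2 are: {e, r^10s}; {e, r^11s}; {e, r^12s}; {e, r^13s}; … (15 in all).
So G has 15 subgroups of order 2.

15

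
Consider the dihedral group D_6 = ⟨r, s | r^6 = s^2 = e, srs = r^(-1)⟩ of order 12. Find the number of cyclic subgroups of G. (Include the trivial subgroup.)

10

A cyclic subgroup of order d is generated by each of its φ(d) elements of order d, so the cyclic subgroups of order d number (#elements of order d)/φ(d).
Cyclic subgroups by order — order 1: 1; order 2: 7; order 3: 1; order 6: 1.
Total: 10.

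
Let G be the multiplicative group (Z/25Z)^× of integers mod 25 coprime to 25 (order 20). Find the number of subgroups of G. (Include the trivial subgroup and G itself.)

6

|G| = 20, so by Lagrange every subgroup order divides 20. Divisors: 1, 2, 4, 5, 10, 20.
Subgroups by order — order 1: 1; order 2: 1; order 4: 1; order 5: 1; order 10: 1; order 20: 1.
Total: 1 + 1 + 1 + 1 + 1 + 1 = 6.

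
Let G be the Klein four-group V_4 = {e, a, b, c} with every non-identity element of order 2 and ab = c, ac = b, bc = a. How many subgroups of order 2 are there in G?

3

|G| = 4 and 2 | 4, so subgroups of order 2 are possible by Lagrange.
The subgroups of order 2 are: {e, a}; {e, b}; {e, c}.
So G has 3 subgroups of order 2.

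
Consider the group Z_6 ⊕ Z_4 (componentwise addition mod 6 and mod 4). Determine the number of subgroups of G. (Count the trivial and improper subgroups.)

16

|G| = 24, so by Lagrange every subgroup order divides 24. Divisors: 1, 2, 3, 4, 6, 8, 12, 24.
Subgroups by order — order 1: 1; order 2: 3; order 3: 1; order 4: 3; order 6: 3; order 8: 1; order 12: 3; order 24: 1.
Total: 1 + 3 + 1 + 3 + 3 + 1 + 3 + 1 = 16.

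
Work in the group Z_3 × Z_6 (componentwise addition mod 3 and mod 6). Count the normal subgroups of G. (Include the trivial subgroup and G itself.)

G is abelian, so every subgroup is normal.
G has 12 subgroups in total, hence 12 normal subgroups.

12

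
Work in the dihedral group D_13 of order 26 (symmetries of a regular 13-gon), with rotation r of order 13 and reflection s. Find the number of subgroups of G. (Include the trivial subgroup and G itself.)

16

|G| = 26, so by Lagrange every subgroup order divides 26. Divisors: 1, 2, 13, 26.
Subgroups by order — order 1: 1; order 2: 13; order 13: 1; order 26: 1.
Total: 1 + 13 + 1 + 1 = 16.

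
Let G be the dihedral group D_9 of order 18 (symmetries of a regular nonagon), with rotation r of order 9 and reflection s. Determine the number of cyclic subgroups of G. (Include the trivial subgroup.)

12

Each element a generates a cyclic subgroup ⟨a⟩; distinct elements may generate the same one (a cyclic group of order d has φ(d) generators).
Cyclic subgroups by order — order 1: 1; order 2: 9; order 3: 1; order 9: 1.
Total: 12.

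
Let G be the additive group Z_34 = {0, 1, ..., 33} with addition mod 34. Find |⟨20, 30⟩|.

|⟨20⟩| = 17 and |⟨30⟩| = 17, so |H| is a multiple of lcm(17, 17) = 17 and divides |G| = 34.
Closing under the operation: H = {0, 2, 4, 6, 8, 10, 12, 14, 16, 18, 20, 22, 24, 26, 28, 30, 32}, so |H| = 17.

17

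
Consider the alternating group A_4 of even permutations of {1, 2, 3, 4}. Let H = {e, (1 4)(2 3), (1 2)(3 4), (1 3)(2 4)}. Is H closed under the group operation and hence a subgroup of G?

Yes

|H| = 4 divides |G| = 12, consistent with Lagrange.
H contains the identity, every element's inverse is in H, and H is closed under ∘: it is a subgroup.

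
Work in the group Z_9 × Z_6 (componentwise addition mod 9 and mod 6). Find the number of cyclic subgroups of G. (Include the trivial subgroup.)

Group the elements of G by the cyclic subgroup they generate; each cyclic subgroup of order d accounts for φ(d) elements.
Cyclic subgroups by order — order 1: 1; order 2: 1; order 3: 4; order 6: 4; order 9: 3; order 18: 3.
Total: 16.

16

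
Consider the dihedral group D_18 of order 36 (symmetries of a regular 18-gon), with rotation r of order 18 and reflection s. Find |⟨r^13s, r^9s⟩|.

18

|⟨r^13s⟩| = 2 and |⟨r^9s⟩| = 2, so |H| is a multiple of lcm(2, 2) = 2 and divides |G| = 36.
Closing under the operation: H = {e, r^2, r^4, r^6, r^8, r^10, r^12, r^14, r^16, rs, r^3s, r^5s, r^7s, r^9s, r^11s, r^13s, r^15s, r^17s}, so |H| = 18.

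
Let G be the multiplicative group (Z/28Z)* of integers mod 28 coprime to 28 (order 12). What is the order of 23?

Compute successive powers of 23 mod 28: 23, 25, 15, 9, 11, 1; 23^6 ≡ 1 (mod 28).
So |⟨23⟩| = 6.

6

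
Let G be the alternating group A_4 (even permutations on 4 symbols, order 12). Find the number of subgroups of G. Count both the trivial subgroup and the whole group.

10

|G| = 12, so by Lagrange every subgroup order divides 12. Divisors: 1, 2, 3, 4, 6, 12.
Subgroups by order — order 1: 1; order 2: 3; order 3: 4; order 4: 1; order 6: 0; order 12: 1.
Total: 1 + 3 + 4 + 1 + 0 + 1 = 10.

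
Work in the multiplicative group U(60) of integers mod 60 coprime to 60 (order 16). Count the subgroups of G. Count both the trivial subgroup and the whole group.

27

|G| = 16, so by Lagrange every subgroup order divides 16. Divisors: 1, 2, 4, 8, 16.
Subgroups by order — order 1: 1; order 2: 7; order 4: 11; order 8: 7; order 16: 1.
Total: 1 + 7 + 11 + 7 + 1 = 27.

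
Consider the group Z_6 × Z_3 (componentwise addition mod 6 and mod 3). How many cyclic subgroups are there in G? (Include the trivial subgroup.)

10

Each element a generates a cyclic subgroup ⟨a⟩; distinct elements may generate the same one (a cyclic group of order d has φ(d) generators).
Cyclic subgroups by order — order 1: 1; order 2: 1; order 3: 4; order 6: 4.
Total: 10.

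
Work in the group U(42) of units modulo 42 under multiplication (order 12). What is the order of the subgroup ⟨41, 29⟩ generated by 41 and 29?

|⟨41⟩| = 2 and |⟨29⟩| = 2, so |H| is a multiple of lcm(2, 2) = 2 and divides |G| = 12.
Closing under the operation: H = {1, 13, 29, 41}, so |H| = 4.

4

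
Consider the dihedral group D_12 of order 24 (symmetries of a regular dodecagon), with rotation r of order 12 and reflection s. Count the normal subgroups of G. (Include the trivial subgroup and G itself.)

G has 34 subgroups. Checking conjugation-invariance by order — order 1: 1/1 normal; order 2: 1/13 normal; order 3: 1/1 normal; order 4: 1/7 normal; order 6: 1/5 normal; order 8: 0/3 normal; order 12: 3/3 normal; order 24: 1/1 normal.
Total normal subgroups: 9.

9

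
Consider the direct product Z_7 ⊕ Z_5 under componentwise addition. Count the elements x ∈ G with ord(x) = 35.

An element (a,b) has order lcm(ord(a), ord(b)); count pairs with lcm equal to 35.
Enumerating gives 24 such elements.

24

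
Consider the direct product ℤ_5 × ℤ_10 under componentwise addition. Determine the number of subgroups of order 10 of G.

6

|G| = 50 and 10 | 50, so subgroups of order 10 are possible by Lagrange.
The subgroups of order 10 are: {(0,0), (0,1), (0,2), (0,3), (0,4), (0,5), (0,6), (0,7), (0,8), (0,9)}; {(0,0), (0,5), (1,0), (1,5), (2,0), (2,5), (3,0), (3,5), (4,0), (4,5)}; {(0,0), (0,5), (1,1), (1,6), (2,2), (2,7), (3,3), (3,8), (4,4), (4,9)}; {(0,0), (0,5), (1,2), (1,7), (2,4), (2,9), (3,1), (3,6), (4,3), (4,8)}; … (6 in all).
So G has 6 subgroups of order 10.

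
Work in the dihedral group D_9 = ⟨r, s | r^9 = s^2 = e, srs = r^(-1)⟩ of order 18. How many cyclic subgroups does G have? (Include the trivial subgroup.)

12

A cyclic subgroup of order d is generated by each of its φ(d) elements of order d, so the cyclic subgroups of order d number (#elements of order d)/φ(d).
Cyclic subgroups by order — order 1: 1; order 2: 9; order 3: 1; order 9: 1.
Total: 12.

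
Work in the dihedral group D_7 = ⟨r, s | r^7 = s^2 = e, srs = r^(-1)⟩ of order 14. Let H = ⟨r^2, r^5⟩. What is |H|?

7

|⟨r^2⟩| = 7 and |⟨r^5⟩| = 7, so |H| is a multiple of lcm(7, 7) = 7 and divides |G| = 14.
Closing under the operation: H = {e, r, r^2, r^3, r^4, r^5, r^6}, so |H| = 7.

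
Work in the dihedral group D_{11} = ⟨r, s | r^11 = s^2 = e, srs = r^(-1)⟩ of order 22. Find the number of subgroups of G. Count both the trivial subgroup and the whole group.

|G| = 22, so by Lagrange every subgroup order divides 22. Divisors: 1, 2, 11, 22.
Subgroups by order — order 1: 1; order 2: 11; order 11: 1; order 22: 1.
Total: 1 + 11 + 1 + 1 = 14.

14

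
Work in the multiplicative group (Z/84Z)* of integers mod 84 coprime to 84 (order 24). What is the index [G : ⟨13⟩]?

|⟨13⟩| = 2 and |G| = 24.
By Lagrange, [G : H] = |G|/|H| = 24/2 = 12.

12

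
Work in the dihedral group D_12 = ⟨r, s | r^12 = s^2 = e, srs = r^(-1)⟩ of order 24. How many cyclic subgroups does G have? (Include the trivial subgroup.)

18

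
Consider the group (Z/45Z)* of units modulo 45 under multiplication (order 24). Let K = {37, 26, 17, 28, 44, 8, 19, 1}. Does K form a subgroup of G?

Yes

|K| = 8 divides |G| = 24, consistent with Lagrange.
K contains the identity, every element's inverse is in K, and K is closed under ·: it is a subgroup.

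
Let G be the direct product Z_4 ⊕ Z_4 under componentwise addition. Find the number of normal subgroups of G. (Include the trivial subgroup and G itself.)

G is abelian, so every subgroup is normal.
G has 15 subgroups in total, hence 15 normal subgroups.

15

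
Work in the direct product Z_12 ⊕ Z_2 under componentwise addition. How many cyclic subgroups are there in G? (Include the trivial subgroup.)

A cyclic subgroup of order d is generated by each of its φ(d) elements of order d, so the cyclic subgroups of order d number (#elements of order d)/φ(d).
Cyclic subgroups by order — order 1: 1; order 2: 3; order 3: 1; order 4: 2; order 6: 3; order 12: 2.
Total: 12.

12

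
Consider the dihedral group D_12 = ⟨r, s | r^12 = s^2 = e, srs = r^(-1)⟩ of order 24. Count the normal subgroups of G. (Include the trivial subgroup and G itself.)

G has 34 subgroups. Checking conjugation-invariance by order — order 1: 1/1 normal; order 2: 1/13 normal; order 3: 1/1 normal; order 4: 1/7 normal; order 6: 1/5 normal; order 8: 0/3 normal; order 12: 3/3 normal; order 24: 1/1 normal.
Total normal subgroups: 9.

9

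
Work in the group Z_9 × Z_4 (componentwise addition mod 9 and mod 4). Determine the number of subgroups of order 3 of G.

|G| = 36 and 3 | 36, so subgroups of order 3 are possible by Lagrange.
The subgroups of order 3 are: {(0,0), (3,0), (6,0)}.
So G has 1 subgroup of order 3.

1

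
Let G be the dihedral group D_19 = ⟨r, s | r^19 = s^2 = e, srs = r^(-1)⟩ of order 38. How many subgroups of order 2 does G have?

19

|G| = 38 and 2 | 38, so subgroups of order 2 are possible by Lagrange.
The subgroups of order 2 are: {e, r^10s}; {e, r^11s}; {e, r^12s}; {e, r^13s}; … (19 in all).
So G has 19 subgroups of order 2.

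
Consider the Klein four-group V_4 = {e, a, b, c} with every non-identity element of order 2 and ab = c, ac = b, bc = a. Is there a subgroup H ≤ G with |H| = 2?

Yes

2 | 4. A subgroup of order 2 is {e, a}.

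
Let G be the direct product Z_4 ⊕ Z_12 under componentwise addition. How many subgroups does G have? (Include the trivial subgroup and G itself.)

30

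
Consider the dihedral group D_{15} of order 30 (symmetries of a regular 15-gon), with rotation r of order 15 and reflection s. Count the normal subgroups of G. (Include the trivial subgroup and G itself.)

5

G has 28 subgroups. Checking conjugation-invariance by order — order 1: 1/1 normal; order 2: 0/15 normal; order 3: 1/1 normal; order 5: 1/1 normal; order 6: 0/5 normal; order 10: 0/3 normal; order 15: 1/1 normal; order 30: 1/1 normal.
Total normal subgroups: 5.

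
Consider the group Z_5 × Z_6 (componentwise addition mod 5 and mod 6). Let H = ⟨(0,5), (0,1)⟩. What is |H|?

6

|⟨(0,5)⟩| = 6 and |⟨(0,1)⟩| = 6, so |H| is a multiple of lcm(6, 6) = 6 and divides |G| = 30.
Closing under the operation: H = {(0,0), (0,1), (0,2), (0,3), (0,4), (0,5)}, so |H| = 6.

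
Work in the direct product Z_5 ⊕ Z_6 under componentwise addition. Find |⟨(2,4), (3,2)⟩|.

|⟨(2,4)⟩| = 15 and |⟨(3,2)⟩| = 15, so |H| is a multiple of lcm(15, 15) = 15 and divides |G| = 30.
Closing under the operation: H = {(0,0), (0,2), (0,4), (1,0), (1,2), (1,4), (2,0), (2,2), (2,4), (3,0), (3,2), (3,4), (4,0), (4,2), (4,4)}, so |H| = 15.

15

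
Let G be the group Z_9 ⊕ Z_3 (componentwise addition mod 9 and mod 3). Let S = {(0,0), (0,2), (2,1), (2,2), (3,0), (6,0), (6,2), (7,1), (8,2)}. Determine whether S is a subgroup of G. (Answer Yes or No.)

No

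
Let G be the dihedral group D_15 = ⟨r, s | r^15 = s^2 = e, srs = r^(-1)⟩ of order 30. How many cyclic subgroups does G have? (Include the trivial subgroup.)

19

A cyclic subgroup of order d is generated by each of its φ(d) elements of order d, so the cyclic subgroups of order d number (#elements of order d)/φ(d).
Cyclic subgroups by order — order 1: 1; order 2: 15; order 3: 1; order 5: 1; order 15: 1.
Total: 19.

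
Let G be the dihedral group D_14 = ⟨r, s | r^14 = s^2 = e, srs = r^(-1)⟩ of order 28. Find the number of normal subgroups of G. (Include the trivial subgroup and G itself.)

G has 28 subgroups. Checking conjugation-invariance by order — order 1: 1/1 normal; order 2: 1/15 normal; order 4: 0/7 normal; order 7: 1/1 normal; order 14: 3/3 normal; order 28: 1/1 normal.
Total normal subgroups: 7.

7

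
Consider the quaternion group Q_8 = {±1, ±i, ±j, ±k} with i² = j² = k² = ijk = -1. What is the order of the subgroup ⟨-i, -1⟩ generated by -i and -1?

|⟨-i⟩| = 4 and |⟨-1⟩| = 2, so |H| is a multiple of lcm(4, 2) = 4 and divides |G| = 8.
Closing under the operation: H = {1, -1, i, -i}, so |H| = 4.

4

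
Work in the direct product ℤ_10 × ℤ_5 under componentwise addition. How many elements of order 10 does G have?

An element (a,b) has order lcm(ord(a), ord(b)); count pairs with lcm equal to 10.
Enumerating gives 24 such elements.

24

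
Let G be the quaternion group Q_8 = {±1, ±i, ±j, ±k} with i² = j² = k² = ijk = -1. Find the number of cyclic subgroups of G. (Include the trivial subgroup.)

Group the elements of G by the cyclic subgroup they generate; each cyclic subgroup of order d accounts for φ(d) elements.
Cyclic subgroups by order — order 1: 1; order 2: 1; order 4: 3.
Total: 5.

5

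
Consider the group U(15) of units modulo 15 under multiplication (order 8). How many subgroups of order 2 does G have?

|G| = 8 and 2 | 8, so subgroups of order 2 are possible by Lagrange.
The subgroups of order 2 are: {1, 11}; {1, 14}; {1, 4}.
So G has 3 subgroups of order 2.

3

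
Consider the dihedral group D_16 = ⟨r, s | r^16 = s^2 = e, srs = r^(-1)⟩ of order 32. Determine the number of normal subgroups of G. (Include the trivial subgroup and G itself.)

8

G has 36 subgroups. Checking conjugation-invariance by order — order 1: 1/1 normal; order 2: 1/17 normal; order 4: 1/9 normal; order 8: 1/5 normal; order 16: 3/3 normal; order 32: 1/1 normal.
Total normal subgroups: 8.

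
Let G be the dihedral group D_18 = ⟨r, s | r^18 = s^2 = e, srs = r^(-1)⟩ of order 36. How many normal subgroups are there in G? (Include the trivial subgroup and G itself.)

G has 45 subgroups. Checking conjugation-invariance by order — order 1: 1/1 normal; order 2: 1/19 normal; order 3: 1/1 normal; order 4: 0/9 normal; order 6: 1/7 normal; order 9: 1/1 normal; order 12: 0/3 normal; order 18: 3/3 normal; order 36: 1/1 normal.
Total normal subgroups: 9.

9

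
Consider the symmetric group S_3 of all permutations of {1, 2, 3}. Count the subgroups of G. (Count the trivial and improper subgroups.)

|G| = 6, so by Lagrange every subgroup order divides 6. Divisors: 1, 2, 3, 6.
Subgroups by order — order 1: 1; order 2: 3; order 3: 1; order 6: 1.
Total: 1 + 3 + 1 + 1 = 6.

6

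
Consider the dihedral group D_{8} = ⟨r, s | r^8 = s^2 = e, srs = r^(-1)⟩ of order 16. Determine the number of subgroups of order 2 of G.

9

|G| = 16 and 2 | 16, so subgroups of order 2 are possible by Lagrange.
The subgroups of order 2 are: {e, r^2s}; {e, r^3s}; {e, r^4}; {e, r^4s}; … (9 in all).
So G has 9 subgroups of order 2.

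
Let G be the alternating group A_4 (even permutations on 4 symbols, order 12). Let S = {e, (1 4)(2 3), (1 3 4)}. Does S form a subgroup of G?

(1 3 4) ∈ S but its inverse (1 4 3) ∉ S, so S is not a subgroup.

No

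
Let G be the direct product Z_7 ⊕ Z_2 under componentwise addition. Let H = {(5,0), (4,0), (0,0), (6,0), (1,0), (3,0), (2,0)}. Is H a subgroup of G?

Yes

|H| = 7 divides |G| = 14, consistent with Lagrange.
H contains the identity, every element's inverse is in H, and H is closed under +: it is a subgroup.
In fact H = ⟨(4,0)⟩.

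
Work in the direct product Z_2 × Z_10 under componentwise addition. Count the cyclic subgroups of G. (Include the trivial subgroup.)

A cyclic subgroup of order d is generated by each of its φ(d) elements of order d, so the cyclic subgroups of order d number (#elements of order d)/φ(d).
Cyclic subgroups by order — order 1: 1; order 2: 3; order 5: 1; order 10: 3.
Total: 8.

8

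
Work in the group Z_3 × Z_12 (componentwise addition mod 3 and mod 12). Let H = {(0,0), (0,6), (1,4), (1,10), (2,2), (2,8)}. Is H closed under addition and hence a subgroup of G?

Yes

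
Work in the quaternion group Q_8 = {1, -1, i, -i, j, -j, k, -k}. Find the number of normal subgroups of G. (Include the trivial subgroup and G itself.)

6

G has 6 subgroups. Checking conjugation-invariance by order — order 1: 1/1 normal; order 2: 1/1 normal; order 4: 3/3 normal; order 8: 1/1 normal.
Total normal subgroups: 6.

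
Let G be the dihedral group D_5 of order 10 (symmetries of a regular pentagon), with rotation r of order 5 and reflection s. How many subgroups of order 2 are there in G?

|G| = 10 and 2 | 10, so subgroups of order 2 are possible by Lagrange.
The subgroups of order 2 are: {e, r^2s}; {e, r^3s}; {e, r^4s}; {e, rs}; … (5 in all).
So G has 5 subgroups of order 2.

5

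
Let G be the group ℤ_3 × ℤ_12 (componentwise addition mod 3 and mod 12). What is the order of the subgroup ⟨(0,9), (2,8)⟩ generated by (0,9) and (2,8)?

|⟨(0,9)⟩| = 4 and |⟨(2,8)⟩| = 3, so |H| is a multiple of lcm(4, 3) = 12 and divides |G| = 36.
Closing under the operation: H = {(0,0), (0,3), (0,6), (0,9), (1,1), (1,4), (1,7), (1,10), (2,2), (2,5), (2,8), (2,11)}, so |H| = 12.

12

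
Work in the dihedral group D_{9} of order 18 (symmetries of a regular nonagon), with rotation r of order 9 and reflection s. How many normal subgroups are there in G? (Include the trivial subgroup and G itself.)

G has 16 subgroups. Checking conjugation-invariance by order — order 1: 1/1 normal; order 2: 0/9 normal; order 3: 1/1 normal; order 6: 0/3 normal; order 9: 1/1 normal; order 18: 1/1 normal.
Total normal subgroups: 4.

4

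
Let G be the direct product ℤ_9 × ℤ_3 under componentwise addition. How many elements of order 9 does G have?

An element (a,b) has order lcm(ord(a), ord(b)); count pairs with lcm equal to 9.
Enumerating gives 18 such elements.

18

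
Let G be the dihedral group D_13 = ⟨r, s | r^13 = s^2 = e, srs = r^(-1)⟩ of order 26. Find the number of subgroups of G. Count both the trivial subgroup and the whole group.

16

|G| = 26, so by Lagrange every subgroup order divides 26. Divisors: 1, 2, 13, 26.
Subgroups by order — order 1: 1; order 2: 13; order 13: 1; order 26: 1.
Total: 1 + 13 + 1 + 1 = 16.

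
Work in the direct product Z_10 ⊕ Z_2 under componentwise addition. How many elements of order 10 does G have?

12

An element (a,b) has order lcm(ord(a), ord(b)); count pairs with lcm equal to 10.
Enumerating gives 12 such elements.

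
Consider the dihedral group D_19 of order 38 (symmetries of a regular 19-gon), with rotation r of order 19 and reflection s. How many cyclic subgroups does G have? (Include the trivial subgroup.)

21

Group the elements of G by the cyclic subgroup they generate; each cyclic subgroup of order d accounts for φ(d) elements.
Cyclic subgroups by order — order 1: 1; order 2: 19; order 19: 1.
Total: 21.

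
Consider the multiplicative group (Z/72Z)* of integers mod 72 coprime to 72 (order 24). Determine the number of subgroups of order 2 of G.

7

|G| = 24 and 2 | 24, so subgroups of order 2 are possible by Lagrange.
The subgroups of order 2 are: {1, 17}; {1, 19}; {1, 35}; {1, 37}; … (7 in all).
So G has 7 subgroups of order 2.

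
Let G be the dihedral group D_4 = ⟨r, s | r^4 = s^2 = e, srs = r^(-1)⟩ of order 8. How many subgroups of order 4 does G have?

3

|G| = 8 and 4 | 8, so subgroups of order 4 are possible by Lagrange.
The subgroups of order 4 are: {e, r, r^2, r^3}; {e, r^2, s, r^2s}; {e, r^2, rs, r^3s}.
So G has 3 subgroups of order 4.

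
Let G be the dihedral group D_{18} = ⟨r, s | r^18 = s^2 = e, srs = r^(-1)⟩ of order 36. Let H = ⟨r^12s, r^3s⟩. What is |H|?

|⟨r^12s⟩| = 2 and |⟨r^3s⟩| = 2, so |H| is a multiple of lcm(2, 2) = 2 and divides |G| = 36.
Closing under the operation: H = {e, r^9, r^3s, r^12s}, so |H| = 4.

4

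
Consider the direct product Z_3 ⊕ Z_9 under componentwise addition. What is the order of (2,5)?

9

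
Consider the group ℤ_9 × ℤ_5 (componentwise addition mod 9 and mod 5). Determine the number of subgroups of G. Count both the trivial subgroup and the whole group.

6

|G| = 45, so by Lagrange every subgroup order divides 45. Divisors: 1, 3, 5, 9, 15, 45.
Subgroups by order — order 1: 1; order 3: 1; order 5: 1; order 9: 1; order 15: 1; order 45: 1.
Total: 1 + 1 + 1 + 1 + 1 + 1 = 6.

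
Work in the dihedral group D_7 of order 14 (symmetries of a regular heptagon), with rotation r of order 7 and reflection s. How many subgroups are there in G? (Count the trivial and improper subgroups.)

|G| = 14, so by Lagrange every subgroup order divides 14. Divisors: 1, 2, 7, 14.
Subgroups by order — order 1: 1; order 2: 7; order 7: 1; order 14: 1.
Total: 1 + 7 + 1 + 1 = 10.

10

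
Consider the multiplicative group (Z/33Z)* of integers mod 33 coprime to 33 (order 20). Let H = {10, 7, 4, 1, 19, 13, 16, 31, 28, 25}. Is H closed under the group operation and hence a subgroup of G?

Yes

|H| = 10 divides |G| = 20, consistent with Lagrange.
H contains the identity, every element's inverse is in H, and H is closed under ·: it is a subgroup.
In fact H = ⟨7⟩.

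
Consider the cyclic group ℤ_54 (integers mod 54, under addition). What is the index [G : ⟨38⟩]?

2

|⟨38⟩| = 27 and |G| = 54.
By Lagrange, [G : H] = |G|/|H| = 54/27 = 2.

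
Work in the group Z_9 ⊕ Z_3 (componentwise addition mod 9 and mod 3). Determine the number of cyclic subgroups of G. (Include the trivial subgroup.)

8

Group the elements of G by the cyclic subgroup they generate; each cyclic subgroup of order d accounts for φ(d) elements.
Cyclic subgroups by order — order 1: 1; order 3: 4; order 9: 3.
Total: 8.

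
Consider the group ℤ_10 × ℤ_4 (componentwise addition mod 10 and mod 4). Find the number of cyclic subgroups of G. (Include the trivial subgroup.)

12

Group the elements of G by the cyclic subgroup they generate; each cyclic subgroup of order d accounts for φ(d) elements.
Cyclic subgroups by order — order 1: 1; order 2: 3; order 4: 2; order 5: 1; order 10: 3; order 20: 2.
Total: 12.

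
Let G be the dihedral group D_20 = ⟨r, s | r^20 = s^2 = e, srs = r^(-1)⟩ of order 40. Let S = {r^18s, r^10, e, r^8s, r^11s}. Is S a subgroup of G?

No

Closure fails: r^11s · r^10 = rs ∉ S. So S is not a subgroup.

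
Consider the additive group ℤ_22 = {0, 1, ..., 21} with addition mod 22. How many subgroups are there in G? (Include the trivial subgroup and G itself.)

A cyclic group of order 22 has exactly one subgroup for each divisor of 22.
Divisors of 22: 1, 2, 11, 22.
So ℤ_22 has 4 subgroups.

4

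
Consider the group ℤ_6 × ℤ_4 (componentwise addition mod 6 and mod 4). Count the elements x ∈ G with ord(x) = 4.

An element (a,b) has order lcm(ord(a), ord(b)); count pairs with lcm equal to 4.
Enumerating gives 4 such elements.

4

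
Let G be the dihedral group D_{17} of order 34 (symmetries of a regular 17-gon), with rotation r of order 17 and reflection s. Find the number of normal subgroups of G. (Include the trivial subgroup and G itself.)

3

G has 20 subgroups. Checking conjugation-invariance by order — order 1: 1/1 normal; order 2: 0/17 normal; order 17: 1/1 normal; order 34: 1/1 normal.
Total normal subgroups: 3.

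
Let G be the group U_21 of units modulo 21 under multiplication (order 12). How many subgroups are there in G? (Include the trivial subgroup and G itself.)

|G| = 12, so by Lagrange every subgroup order divides 12. Divisors: 1, 2, 3, 4, 6, 12.
Subgroups by order — order 1: 1; order 2: 3; order 3: 1; order 4: 1; order 6: 3; order 12: 1.
Total: 1 + 3 + 1 + 1 + 3 + 1 = 10.

10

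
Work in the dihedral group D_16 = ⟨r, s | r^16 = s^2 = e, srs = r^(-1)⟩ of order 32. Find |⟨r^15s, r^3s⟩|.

|⟨r^15s⟩| = 2 and |⟨r^3s⟩| = 2, so |H| is a multiple of lcm(2, 2) = 2 and divides |G| = 32.
Closing under the operation: H = {e, r^4, r^8, r^12, r^3s, r^7s, r^11s, r^15s}, so |H| = 8.

8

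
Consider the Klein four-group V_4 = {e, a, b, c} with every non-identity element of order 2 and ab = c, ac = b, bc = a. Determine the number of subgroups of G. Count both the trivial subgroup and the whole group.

5

|G| = 4, so by Lagrange every subgroup order divides 4. Divisors: 1, 2, 4.
Subgroups by order — order 1: 1; order 2: 3; order 4: 1.
Total: 1 + 3 + 1 = 5.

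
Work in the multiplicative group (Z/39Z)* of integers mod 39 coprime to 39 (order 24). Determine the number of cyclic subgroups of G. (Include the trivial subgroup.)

Each element a generates a cyclic subgroup ⟨a⟩; distinct elements may generate the same one (a cyclic group of order d has φ(d) generators).
Cyclic subgroups by order — order 1: 1; order 2: 3; order 3: 1; order 4: 2; order 6: 3; order 12: 2.
Total: 12.

12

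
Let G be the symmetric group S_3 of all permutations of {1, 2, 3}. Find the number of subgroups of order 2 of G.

3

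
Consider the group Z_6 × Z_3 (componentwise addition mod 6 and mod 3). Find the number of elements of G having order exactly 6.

8

An element (a,b) has order lcm(ord(a), ord(b)); count pairs with lcm equal to 6.
Enumerating gives 8 such elements.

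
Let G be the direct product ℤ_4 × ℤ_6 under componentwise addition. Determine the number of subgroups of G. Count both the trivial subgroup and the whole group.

|G| = 24, so by Lagrange every subgroup order divides 24. Divisors: 1, 2, 3, 4, 6, 8, 12, 24.
Subgroups by order — order 1: 1; order 2: 3; order 3: 1; order 4: 3; order 6: 3; order 8: 1; order 12: 3; order 24: 1.
Total: 1 + 3 + 1 + 3 + 3 + 1 + 3 + 1 = 16.

16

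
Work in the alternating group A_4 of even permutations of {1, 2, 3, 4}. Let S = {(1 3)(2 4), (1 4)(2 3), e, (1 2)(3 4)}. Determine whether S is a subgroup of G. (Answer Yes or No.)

Yes

|S| = 4 divides |G| = 12, consistent with Lagrange.
S contains the identity, every element's inverse is in S, and S is closed under ∘: it is a subgroup.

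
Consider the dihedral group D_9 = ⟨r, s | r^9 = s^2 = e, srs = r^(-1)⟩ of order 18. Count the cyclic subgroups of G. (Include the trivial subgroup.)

12

Each element a generates a cyclic subgroup ⟨a⟩; distinct elements may generate the same one (a cyclic group of order d has φ(d) generators).
Cyclic subgroups by order — order 1: 1; order 2: 9; order 3: 1; order 9: 1.
Total: 12.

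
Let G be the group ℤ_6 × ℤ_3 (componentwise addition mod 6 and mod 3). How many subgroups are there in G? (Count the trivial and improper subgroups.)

|G| = 18, so by Lagrange every subgroup order divides 18. Divisors: 1, 2, 3, 6, 9, 18.
Subgroups by order — order 1: 1; order 2: 1; order 3: 4; order 6: 4; order 9: 1; order 18: 1.
Total: 1 + 1 + 4 + 4 + 1 + 1 = 12.

12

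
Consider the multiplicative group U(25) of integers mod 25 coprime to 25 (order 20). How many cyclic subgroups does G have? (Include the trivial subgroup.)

Group the elements of G by the cyclic subgroup they generate; each cyclic subgroup of order d accounts for φ(d) elements.
Cyclic subgroups by order — order 1: 1; order 2: 1; order 4: 1; order 5: 1; order 10: 1; order 20: 1.
Total: 6.

6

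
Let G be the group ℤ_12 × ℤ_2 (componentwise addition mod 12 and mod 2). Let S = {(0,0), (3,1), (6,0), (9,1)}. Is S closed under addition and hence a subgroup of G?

Yes

|S| = 4 divides |G| = 24, consistent with Lagrange.
S contains the identity, every element's inverse is in S, and S is closed under +: it is a subgroup.
In fact S = ⟨(3,1)⟩.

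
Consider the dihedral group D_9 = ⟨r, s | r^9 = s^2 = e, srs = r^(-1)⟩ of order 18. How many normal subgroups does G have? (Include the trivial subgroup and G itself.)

G has 16 subgroups. Checking conjugation-invariance by order — order 1: 1/1 normal; order 2: 0/9 normal; order 3: 1/1 normal; order 6: 0/3 normal; order 9: 1/1 normal; order 18: 1/1 normal.
Total normal subgroups: 4.

4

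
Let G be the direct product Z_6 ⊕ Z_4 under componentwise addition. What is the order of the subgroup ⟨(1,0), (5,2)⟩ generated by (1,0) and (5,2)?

|⟨(1,0)⟩| = 6 and |⟨(5,2)⟩| = 6, so |H| is a multiple of lcm(6, 6) = 6 and divides |G| = 24.
Closing under the operation: H = {(0,0), (0,2), (1,0), (1,2), (2,0), (2,2), (3,0), (3,2), (4,0), (4,2), (5,0), (5,2)}, so |H| = 12.

12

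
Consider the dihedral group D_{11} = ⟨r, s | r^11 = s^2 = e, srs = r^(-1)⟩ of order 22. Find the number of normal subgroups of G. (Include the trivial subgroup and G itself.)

G has 14 subgroups. Checking conjugation-invariance by order — order 1: 1/1 normal; order 2: 0/11 normal; order 11: 1/1 normal; order 22: 1/1 normal.
Total normal subgroups: 3.

3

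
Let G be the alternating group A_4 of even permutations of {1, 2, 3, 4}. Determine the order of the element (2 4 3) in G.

3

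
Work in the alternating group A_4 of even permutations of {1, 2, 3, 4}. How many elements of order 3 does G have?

The elements of order 3 are: (2 3 4), (2 4 3), (1 2 3), (1 2 4), (1 3 2), (1 3 4), (1 4 2), (1 4 3).
That's 8.

8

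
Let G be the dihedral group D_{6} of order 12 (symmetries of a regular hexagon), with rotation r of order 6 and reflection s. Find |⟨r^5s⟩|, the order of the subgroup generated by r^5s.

2

Computing powers of r^5s: the smallest k with (r^5s)^k = e is k = 2.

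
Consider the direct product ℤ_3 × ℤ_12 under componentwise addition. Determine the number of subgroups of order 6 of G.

4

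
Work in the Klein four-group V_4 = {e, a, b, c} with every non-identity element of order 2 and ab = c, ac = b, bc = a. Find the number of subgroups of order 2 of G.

|G| = 4 and 2 | 4, so subgroups of order 2 are possible by Lagrange.
The subgroups of order 2 are: {e, a}; {e, b}; {e, c}.
So G has 3 subgroups of order 2.

3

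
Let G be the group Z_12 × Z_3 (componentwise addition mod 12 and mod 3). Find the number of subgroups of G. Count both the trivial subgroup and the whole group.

18

|G| = 36, so by Lagrange every subgroup order divides 36. Divisors: 1, 2, 3, 4, 6, 9, 12, 18, 36.
Subgroups by order — order 1: 1; order 2: 1; order 3: 4; order 4: 1; order 6: 4; order 9: 1; order 12: 4; order 18: 1; order 36: 1.
Total: 1 + 1 + 4 + 1 + 4 + 1 + 4 + 1 + 1 = 18.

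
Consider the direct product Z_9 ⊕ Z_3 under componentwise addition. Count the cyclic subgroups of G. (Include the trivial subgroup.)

8

Group the elements of G by the cyclic subgroup they generate; each cyclic subgroup of order d accounts for φ(d) elements.
Cyclic subgroups by order — order 1: 1; order 3: 4; order 9: 3.
Total: 8.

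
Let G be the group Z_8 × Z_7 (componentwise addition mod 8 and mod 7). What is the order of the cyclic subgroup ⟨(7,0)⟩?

The order of (7,0) in Z_8 × Z_7 is lcm(ord(7) in Z_8, ord(0) in Z_7).
ord(7) = 8 and ord(0) = 1, so |⟨(7,0)⟩| = lcm(8, 1) = 8.

8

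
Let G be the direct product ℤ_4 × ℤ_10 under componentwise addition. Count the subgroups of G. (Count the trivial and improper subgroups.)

16

|G| = 40, so by Lagrange every subgroup order divides 40. Divisors: 1, 2, 4, 5, 8, 10, 20, 40.
Subgroups by order — order 1: 1; order 2: 3; order 4: 3; order 5: 1; order 8: 1; order 10: 3; order 20: 3; order 40: 1.
Total: 1 + 3 + 3 + 1 + 1 + 3 + 3 + 1 = 16.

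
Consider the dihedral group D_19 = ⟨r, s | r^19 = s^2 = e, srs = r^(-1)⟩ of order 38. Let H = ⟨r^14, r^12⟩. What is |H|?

19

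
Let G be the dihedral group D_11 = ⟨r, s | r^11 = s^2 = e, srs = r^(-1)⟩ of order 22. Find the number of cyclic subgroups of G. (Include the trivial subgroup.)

13

Each element a generates a cyclic subgroup ⟨a⟩; distinct elements may generate the same one (a cyclic group of order d has φ(d) generators).
Cyclic subgroups by order — order 1: 1; order 2: 11; order 11: 1.
Total: 13.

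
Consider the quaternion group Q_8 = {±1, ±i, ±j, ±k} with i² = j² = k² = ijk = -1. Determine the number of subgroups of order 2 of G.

|G| = 8 and 2 | 8, so subgroups of order 2 are possible by Lagrange.
The subgroups of order 2 are: {1, -1}.
So G has 1 subgroup of order 2.

1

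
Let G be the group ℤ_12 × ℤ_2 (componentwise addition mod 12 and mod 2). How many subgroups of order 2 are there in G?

3

|G| = 24 and 2 | 24, so subgroups of order 2 are possible by Lagrange.
The subgroups of order 2 are: {(0,0), (0,1)}; {(0,0), (6,0)}; {(0,0), (6,1)}.
So G has 3 subgroups of order 2.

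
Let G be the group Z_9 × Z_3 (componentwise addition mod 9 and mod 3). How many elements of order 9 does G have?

An element (a,b) has order lcm(ord(a), ord(b)); count pairs with lcm equal to 9.
Enumerating gives 18 such elements.

18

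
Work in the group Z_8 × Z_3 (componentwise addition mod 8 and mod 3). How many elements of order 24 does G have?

8

An element (a,b) has order lcm(ord(a), ord(b)); count pairs with lcm equal to 24.
Enumerating gives 8 such elements.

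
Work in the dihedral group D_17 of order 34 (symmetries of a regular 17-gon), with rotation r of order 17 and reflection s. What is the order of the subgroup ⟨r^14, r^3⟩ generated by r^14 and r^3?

|⟨r^14⟩| = 17 and |⟨r^3⟩| = 17, so |H| is a multiple of lcm(17, 17) = 17 and divides |G| = 34.
Closing under the operation: H = {e, r, r^2, r^3, r^4, r^5, r^6, r^7, r^8, r^9, r^10, r^11, r^12, r^13, r^14, r^15, r^16}, so |H| = 17.

17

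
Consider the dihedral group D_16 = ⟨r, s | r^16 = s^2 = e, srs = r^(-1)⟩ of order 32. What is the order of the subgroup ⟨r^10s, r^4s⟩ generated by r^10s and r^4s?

|⟨r^10s⟩| = 2 and |⟨r^4s⟩| = 2, so |H| is a multiple of lcm(2, 2) = 2 and divides |G| = 32.
Closing under the operation: H = {e, r^2, r^4, r^6, r^8, r^10, r^12, r^14, s, r^2s, r^4s, r^6s, r^8s, r^10s, r^12s, r^14s}, so |H| = 16.

16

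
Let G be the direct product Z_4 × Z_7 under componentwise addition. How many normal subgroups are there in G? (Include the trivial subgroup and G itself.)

6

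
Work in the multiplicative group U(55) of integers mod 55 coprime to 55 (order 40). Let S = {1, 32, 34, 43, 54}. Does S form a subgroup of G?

No

Closure fails: 32 · 54 = 23 ∉ S. So S is not a subgroup.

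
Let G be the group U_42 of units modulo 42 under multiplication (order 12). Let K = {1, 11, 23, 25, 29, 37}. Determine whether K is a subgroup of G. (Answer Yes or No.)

|K| = 6 divides |G| = 12, consistent with Lagrange.
K contains the identity, every element's inverse is in K, and K is closed under ·: it is a subgroup.
In fact K = ⟨23⟩.

Yes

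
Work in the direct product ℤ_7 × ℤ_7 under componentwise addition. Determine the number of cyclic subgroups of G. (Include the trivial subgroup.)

Each element a generates a cyclic subgroup ⟨a⟩; distinct elements may generate the same one (a cyclic group of order d has φ(d) generators).
Cyclic subgroups by order — order 1: 1; order 7: 8.
Total: 9.

9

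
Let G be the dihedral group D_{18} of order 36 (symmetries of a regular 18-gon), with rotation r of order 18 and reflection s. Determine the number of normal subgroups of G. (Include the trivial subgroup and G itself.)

9

G has 45 subgroups. Checking conjugation-invariance by order — order 1: 1/1 normal; order 2: 1/19 normal; order 3: 1/1 normal; order 4: 0/9 normal; order 6: 1/7 normal; order 9: 1/1 normal; order 12: 0/3 normal; order 18: 3/3 normal; order 36: 1/1 normal.
Total normal subgroups: 9.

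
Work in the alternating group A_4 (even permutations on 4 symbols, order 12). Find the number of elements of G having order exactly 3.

The elements of order 3 are: (2 3 4), (2 4 3), (1 2 3), (1 2 4), (1 3 2), (1 3 4), (1 4 2), (1 4 3).
That's 8.

8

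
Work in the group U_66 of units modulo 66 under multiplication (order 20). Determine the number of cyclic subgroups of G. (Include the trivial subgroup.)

A cyclic subgroup of order d is generated by each of its φ(d) elements of order d, so the cyclic subgroups of order d number (#elements of order d)/φ(d).
Cyclic subgroups by order — order 1: 1; order 2: 3; order 5: 1; order 10: 3.
Total: 8.

8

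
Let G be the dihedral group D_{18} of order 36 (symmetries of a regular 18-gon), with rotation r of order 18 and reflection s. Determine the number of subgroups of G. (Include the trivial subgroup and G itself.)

45

|G| = 36, so by Lagrange every subgroup order divides 36. Divisors: 1, 2, 3, 4, 6, 9, 12, 18, 36.
Subgroups by order — order 1: 1; order 2: 19; order 3: 1; order 4: 9; order 6: 7; order 9: 1; order 12: 3; order 18: 3; order 36: 1.
Total: 1 + 19 + 1 + 9 + 7 + 1 + 3 + 3 + 1 = 45.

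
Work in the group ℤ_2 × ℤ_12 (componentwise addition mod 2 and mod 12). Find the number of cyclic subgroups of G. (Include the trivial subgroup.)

12

Each element a generates a cyclic subgroup ⟨a⟩; distinct elements may generate the same one (a cyclic group of order d has φ(d) generators).
Cyclic subgroups by order — order 1: 1; order 2: 3; order 3: 1; order 4: 2; order 6: 3; order 12: 2.
Total: 12.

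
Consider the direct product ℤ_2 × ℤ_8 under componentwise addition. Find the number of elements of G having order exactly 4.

An element (a,b) has order lcm(ord(a), ord(b)); count pairs with lcm equal to 4.
Enumerating gives 4 such elements.

4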